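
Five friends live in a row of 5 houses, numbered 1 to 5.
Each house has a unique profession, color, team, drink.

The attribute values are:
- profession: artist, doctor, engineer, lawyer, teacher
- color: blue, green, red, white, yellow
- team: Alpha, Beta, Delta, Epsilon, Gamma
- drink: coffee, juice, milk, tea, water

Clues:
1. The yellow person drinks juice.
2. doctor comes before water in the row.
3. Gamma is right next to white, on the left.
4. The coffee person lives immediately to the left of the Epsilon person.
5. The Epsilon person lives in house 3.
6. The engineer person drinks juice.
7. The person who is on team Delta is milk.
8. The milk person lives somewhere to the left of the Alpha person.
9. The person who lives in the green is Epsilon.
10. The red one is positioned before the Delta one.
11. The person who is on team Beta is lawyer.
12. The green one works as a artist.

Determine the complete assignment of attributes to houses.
Solution:

House | Profession | Color | Team | Drink
-----------------------------------------
  1   | doctor | red | Gamma | tea
  2   | lawyer | white | Beta | coffee
  3   | artist | green | Epsilon | water
  4   | teacher | blue | Delta | milk
  5   | engineer | yellow | Alpha | juice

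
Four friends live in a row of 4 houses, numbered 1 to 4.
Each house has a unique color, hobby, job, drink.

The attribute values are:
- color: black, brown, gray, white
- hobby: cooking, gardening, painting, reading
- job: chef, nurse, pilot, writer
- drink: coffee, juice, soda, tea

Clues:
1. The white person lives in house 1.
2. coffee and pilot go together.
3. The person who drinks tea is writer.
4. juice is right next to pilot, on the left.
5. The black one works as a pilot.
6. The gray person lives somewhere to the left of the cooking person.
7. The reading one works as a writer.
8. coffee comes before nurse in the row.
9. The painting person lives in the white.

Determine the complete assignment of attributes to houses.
Solution:

House | Color | Hobby | Job | Drink
-----------------------------------
  1   | white | painting | chef | juice
  2   | black | gardening | pilot | coffee
  3   | gray | reading | writer | tea
  4   | brown | cooking | nurse | soda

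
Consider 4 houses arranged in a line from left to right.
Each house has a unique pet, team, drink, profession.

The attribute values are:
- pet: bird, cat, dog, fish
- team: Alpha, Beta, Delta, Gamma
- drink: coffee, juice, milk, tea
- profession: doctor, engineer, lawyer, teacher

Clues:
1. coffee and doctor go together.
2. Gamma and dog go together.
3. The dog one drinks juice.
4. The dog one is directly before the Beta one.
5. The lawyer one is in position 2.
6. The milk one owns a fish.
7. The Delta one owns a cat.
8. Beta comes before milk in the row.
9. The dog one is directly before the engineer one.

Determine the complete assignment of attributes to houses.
Solution:

House | Pet | Team | Drink | Profession
---------------------------------------
  1   | cat | Delta | coffee | doctor
  2   | dog | Gamma | juice | lawyer
  3   | bird | Beta | tea | engineer
  4   | fish | Alpha | milk | teacher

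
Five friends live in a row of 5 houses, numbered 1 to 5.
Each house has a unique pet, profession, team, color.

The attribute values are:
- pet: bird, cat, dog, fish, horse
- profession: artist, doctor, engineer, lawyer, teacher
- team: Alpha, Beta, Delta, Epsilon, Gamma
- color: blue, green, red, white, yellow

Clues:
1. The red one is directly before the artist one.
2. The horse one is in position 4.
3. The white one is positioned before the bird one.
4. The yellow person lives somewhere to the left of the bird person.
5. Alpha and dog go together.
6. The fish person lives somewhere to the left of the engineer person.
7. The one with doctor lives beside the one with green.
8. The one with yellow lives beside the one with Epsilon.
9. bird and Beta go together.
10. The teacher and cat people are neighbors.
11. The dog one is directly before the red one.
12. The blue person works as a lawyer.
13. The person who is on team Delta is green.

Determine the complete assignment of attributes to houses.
Solution:

House | Pet | Profession | Team | Color
---------------------------------------
  1   | dog | teacher | Alpha | yellow
  2   | cat | doctor | Epsilon | red
  3   | fish | artist | Delta | green
  4   | horse | engineer | Gamma | white
  5   | bird | lawyer | Beta | blue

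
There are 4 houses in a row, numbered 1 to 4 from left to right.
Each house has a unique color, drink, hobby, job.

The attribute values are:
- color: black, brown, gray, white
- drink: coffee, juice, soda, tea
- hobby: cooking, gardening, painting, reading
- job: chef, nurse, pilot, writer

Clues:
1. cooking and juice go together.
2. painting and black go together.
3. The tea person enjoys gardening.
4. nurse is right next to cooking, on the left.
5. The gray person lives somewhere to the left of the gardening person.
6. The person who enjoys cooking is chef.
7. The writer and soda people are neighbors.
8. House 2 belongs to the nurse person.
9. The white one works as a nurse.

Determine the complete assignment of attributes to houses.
Solution:

House | Color | Drink | Hobby | Job
-----------------------------------
  1   | black | coffee | painting | writer
  2   | white | soda | reading | nurse
  3   | gray | juice | cooking | chef
  4   | brown | tea | gardening | pilot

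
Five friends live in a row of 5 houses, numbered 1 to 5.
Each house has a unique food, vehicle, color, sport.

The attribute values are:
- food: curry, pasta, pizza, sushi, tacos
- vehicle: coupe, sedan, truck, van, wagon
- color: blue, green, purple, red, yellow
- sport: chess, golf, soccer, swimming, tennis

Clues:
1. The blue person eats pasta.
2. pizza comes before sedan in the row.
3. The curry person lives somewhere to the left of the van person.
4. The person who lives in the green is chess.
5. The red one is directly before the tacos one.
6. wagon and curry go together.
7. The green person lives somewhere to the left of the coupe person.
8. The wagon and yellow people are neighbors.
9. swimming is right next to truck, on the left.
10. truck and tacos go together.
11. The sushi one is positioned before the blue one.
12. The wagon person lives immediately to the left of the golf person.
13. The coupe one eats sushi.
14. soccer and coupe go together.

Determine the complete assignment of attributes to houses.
Solution:

House | Food | Vehicle | Color | Sport
--------------------------------------
  1   | curry | wagon | red | swimming
  2   | tacos | truck | yellow | golf
  3   | pizza | van | green | chess
  4   | sushi | coupe | purple | soccer
  5   | pasta | sedan | blue | tennis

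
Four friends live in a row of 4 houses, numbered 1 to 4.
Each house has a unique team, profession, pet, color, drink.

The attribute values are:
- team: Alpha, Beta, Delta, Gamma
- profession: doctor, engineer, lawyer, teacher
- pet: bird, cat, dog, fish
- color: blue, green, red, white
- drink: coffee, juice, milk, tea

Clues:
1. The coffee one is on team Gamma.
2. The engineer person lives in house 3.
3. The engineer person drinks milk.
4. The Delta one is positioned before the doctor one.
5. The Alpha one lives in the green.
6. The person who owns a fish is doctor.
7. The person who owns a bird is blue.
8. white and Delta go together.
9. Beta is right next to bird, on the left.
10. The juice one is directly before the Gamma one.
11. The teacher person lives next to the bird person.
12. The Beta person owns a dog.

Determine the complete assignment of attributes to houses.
Solution:

House | Team | Profession | Pet | Color | Drink
-----------------------------------------------
  1   | Beta | teacher | dog | red | juice
  2   | Gamma | lawyer | bird | blue | coffee
  3   | Delta | engineer | cat | white | milk
  4   | Alpha | doctor | fish | green | tea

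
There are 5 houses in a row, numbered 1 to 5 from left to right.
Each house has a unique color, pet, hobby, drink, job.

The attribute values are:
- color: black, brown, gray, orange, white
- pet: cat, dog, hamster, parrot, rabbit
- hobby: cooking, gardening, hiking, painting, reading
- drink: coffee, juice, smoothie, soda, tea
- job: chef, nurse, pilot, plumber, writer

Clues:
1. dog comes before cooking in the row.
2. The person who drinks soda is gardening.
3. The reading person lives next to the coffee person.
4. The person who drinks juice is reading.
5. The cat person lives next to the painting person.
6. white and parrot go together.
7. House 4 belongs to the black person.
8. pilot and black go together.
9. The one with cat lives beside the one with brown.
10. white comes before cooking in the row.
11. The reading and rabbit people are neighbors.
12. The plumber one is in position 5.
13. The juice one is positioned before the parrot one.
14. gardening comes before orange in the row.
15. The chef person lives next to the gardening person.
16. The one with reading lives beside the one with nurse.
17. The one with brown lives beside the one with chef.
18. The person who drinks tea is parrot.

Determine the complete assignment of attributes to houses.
Solution:

House | Color | Pet | Hobby | Drink | Job
-----------------------------------------
  1   | gray | cat | reading | juice | writer
  2   | brown | rabbit | painting | coffee | nurse
  3   | white | parrot | hiking | tea | chef
  4   | black | dog | gardening | soda | pilot
  5   | orange | hamster | cooking | smoothie | plumber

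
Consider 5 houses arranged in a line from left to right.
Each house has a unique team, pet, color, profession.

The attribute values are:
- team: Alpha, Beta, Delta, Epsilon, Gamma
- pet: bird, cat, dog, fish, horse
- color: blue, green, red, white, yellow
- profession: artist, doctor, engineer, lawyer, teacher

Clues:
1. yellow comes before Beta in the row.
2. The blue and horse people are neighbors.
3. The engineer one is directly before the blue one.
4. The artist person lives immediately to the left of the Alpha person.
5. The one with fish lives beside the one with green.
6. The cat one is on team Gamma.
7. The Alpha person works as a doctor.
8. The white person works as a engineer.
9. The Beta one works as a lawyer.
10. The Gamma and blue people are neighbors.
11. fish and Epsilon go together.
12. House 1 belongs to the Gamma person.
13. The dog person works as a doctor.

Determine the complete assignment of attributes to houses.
Solution:

House | Team | Pet | Color | Profession
---------------------------------------
  1   | Gamma | cat | white | engineer
  2   | Epsilon | fish | blue | teacher
  3   | Delta | horse | green | artist
  4   | Alpha | dog | yellow | doctor
  5   | Beta | bird | red | lawyer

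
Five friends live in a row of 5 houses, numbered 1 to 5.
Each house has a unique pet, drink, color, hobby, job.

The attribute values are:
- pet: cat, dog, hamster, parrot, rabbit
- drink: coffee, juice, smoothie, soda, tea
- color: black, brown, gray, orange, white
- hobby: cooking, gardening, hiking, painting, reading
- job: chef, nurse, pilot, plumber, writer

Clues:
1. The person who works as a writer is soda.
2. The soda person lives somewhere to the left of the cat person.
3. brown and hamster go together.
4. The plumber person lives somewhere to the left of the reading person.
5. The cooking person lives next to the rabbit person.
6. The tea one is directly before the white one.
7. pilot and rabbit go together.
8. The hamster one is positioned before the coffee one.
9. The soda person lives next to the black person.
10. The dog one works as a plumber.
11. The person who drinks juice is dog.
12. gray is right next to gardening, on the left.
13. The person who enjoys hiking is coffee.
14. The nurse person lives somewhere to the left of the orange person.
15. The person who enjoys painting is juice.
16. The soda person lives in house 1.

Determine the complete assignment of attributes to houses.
Solution:

House | Pet | Drink | Color | Hobby | Job
-----------------------------------------
  1   | parrot | soda | gray | cooking | writer
  2   | rabbit | tea | black | gardening | pilot
  3   | dog | juice | white | painting | plumber
  4   | hamster | smoothie | brown | reading | nurse
  5   | cat | coffee | orange | hiking | chef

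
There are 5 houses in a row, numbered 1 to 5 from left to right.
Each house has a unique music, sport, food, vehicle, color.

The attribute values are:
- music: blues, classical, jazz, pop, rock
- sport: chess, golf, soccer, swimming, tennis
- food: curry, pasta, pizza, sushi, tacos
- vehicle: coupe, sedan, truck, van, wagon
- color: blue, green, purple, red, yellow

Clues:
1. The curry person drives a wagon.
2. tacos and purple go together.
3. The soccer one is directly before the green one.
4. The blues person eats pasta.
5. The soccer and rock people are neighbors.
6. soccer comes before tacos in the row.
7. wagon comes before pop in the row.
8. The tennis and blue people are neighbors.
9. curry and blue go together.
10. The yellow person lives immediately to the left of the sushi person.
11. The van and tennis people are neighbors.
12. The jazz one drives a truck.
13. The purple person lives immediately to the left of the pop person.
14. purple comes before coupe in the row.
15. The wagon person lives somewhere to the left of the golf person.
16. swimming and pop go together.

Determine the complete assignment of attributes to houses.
Solution:

House | Music | Sport | Food | Vehicle | Color
----------------------------------------------
  1   | blues | soccer | pasta | van | yellow
  2   | rock | tennis | sushi | sedan | green
  3   | classical | chess | curry | wagon | blue
  4   | jazz | golf | tacos | truck | purple
  5   | pop | swimming | pizza | coupe | red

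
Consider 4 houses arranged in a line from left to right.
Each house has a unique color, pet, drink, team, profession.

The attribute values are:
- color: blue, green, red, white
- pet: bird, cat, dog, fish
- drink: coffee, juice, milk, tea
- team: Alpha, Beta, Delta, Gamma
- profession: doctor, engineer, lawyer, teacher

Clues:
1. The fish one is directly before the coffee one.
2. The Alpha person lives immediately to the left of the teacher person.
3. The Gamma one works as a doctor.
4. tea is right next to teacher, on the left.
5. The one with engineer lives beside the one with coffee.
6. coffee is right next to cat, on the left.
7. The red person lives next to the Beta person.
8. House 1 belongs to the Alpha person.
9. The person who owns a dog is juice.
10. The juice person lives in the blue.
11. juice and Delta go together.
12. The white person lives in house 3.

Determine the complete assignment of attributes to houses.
Solution:

House | Color | Pet | Drink | Team | Profession
-----------------------------------------------
  1   | red | fish | tea | Alpha | engineer
  2   | green | bird | coffee | Beta | teacher
  3   | white | cat | milk | Gamma | doctor
  4   | blue | dog | juice | Delta | lawyer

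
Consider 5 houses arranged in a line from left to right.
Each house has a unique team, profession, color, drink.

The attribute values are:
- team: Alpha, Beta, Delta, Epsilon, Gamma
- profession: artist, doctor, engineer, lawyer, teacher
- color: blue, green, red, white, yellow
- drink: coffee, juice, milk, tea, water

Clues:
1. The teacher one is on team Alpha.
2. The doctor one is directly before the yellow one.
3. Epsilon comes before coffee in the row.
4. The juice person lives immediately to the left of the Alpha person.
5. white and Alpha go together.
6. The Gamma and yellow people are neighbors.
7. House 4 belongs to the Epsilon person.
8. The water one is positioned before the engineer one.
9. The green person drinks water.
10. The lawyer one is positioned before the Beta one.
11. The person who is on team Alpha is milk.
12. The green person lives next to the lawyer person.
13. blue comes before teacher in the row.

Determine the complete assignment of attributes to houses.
Solution:

House | Team | Profession | Color | Drink
-----------------------------------------
  1   | Delta | artist | blue | juice
  2   | Alpha | teacher | white | milk
  3   | Gamma | doctor | green | water
  4   | Epsilon | lawyer | yellow | tea
  5   | Beta | engineer | red | coffee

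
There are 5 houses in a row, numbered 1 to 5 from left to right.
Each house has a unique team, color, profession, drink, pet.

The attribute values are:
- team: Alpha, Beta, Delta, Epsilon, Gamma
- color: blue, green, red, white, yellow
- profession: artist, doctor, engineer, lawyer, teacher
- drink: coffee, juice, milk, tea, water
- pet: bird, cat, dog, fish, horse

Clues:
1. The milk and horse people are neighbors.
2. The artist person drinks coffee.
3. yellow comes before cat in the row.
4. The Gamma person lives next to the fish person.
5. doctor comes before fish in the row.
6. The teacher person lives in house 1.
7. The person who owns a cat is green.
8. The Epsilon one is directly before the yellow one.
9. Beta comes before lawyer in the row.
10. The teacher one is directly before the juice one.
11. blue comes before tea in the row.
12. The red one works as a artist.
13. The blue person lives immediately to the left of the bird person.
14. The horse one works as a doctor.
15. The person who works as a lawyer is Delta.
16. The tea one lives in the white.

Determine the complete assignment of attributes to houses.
Solution:

House | Team | Color | Profession | Drink | Pet
-----------------------------------------------
  1   | Epsilon | blue | teacher | water | dog
  2   | Beta | yellow | engineer | juice | bird
  3   | Delta | green | lawyer | milk | cat
  4   | Gamma | white | doctor | tea | horse
  5   | Alpha | red | artist | coffee | fish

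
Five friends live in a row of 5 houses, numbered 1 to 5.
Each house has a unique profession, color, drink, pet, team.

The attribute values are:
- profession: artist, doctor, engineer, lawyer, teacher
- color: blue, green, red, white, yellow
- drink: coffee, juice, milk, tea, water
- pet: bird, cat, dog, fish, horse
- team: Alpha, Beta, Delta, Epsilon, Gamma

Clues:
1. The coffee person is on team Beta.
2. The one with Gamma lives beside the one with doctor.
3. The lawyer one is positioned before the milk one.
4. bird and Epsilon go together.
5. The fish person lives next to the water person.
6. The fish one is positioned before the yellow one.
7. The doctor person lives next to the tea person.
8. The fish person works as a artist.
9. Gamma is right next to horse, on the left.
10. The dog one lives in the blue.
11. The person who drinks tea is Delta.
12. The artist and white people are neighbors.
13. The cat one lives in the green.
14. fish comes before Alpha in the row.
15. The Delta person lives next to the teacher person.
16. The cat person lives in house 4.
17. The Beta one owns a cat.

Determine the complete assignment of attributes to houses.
Solution:

House | Profession | Color | Drink | Pet | Team
-----------------------------------------------
  1   | artist | red | juice | fish | Gamma
  2   | doctor | white | water | horse | Alpha
  3   | lawyer | blue | tea | dog | Delta
  4   | teacher | green | coffee | cat | Beta
  5   | engineer | yellow | milk | bird | Epsilon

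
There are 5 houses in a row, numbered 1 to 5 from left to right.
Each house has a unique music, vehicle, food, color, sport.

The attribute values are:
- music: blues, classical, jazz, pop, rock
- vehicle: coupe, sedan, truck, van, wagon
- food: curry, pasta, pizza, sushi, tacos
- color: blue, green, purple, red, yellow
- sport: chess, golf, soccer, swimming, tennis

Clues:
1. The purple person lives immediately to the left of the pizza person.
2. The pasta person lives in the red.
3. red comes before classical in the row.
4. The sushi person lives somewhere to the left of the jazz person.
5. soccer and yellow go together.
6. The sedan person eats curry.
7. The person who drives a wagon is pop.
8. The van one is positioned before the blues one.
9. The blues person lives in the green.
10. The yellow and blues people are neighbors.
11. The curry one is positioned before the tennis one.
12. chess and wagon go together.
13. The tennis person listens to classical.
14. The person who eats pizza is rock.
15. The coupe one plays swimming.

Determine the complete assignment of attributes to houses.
Solution:

House | Music | Vehicle | Food | Color | Sport
----------------------------------------------
  1   | pop | wagon | sushi | purple | chess
  2   | rock | van | pizza | yellow | soccer
  3   | blues | sedan | curry | green | golf
  4   | jazz | coupe | pasta | red | swimming
  5   | classical | truck | tacos | blue | tennis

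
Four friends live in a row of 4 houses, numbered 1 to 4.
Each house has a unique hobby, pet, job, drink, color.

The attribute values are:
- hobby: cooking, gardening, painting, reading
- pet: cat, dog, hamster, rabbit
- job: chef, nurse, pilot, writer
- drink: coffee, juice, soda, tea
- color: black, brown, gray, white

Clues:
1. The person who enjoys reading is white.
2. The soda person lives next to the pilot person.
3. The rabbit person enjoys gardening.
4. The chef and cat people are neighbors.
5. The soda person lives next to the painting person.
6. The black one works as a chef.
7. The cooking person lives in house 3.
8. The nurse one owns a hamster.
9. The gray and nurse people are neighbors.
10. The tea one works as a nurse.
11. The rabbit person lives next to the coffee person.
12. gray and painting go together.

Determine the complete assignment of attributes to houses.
Solution:

House | Hobby | Pet | Job | Drink | Color
-----------------------------------------
  1   | gardening | rabbit | chef | soda | black
  2   | painting | cat | pilot | coffee | gray
  3   | cooking | hamster | nurse | tea | brown
  4   | reading | dog | writer | juice | white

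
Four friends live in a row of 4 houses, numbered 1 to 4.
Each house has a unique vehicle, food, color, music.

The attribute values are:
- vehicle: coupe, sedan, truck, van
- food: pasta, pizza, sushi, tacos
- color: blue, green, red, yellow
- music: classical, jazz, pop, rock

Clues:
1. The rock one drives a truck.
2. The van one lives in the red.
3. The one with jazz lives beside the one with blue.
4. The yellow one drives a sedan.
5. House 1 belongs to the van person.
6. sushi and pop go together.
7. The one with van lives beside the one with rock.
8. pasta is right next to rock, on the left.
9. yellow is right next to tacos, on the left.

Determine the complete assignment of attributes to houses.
Solution:

House | Vehicle | Food | Color | Music
--------------------------------------
  1   | van | pasta | red | jazz
  2   | truck | pizza | blue | rock
  3   | sedan | sushi | yellow | pop
  4   | coupe | tacos | green | classical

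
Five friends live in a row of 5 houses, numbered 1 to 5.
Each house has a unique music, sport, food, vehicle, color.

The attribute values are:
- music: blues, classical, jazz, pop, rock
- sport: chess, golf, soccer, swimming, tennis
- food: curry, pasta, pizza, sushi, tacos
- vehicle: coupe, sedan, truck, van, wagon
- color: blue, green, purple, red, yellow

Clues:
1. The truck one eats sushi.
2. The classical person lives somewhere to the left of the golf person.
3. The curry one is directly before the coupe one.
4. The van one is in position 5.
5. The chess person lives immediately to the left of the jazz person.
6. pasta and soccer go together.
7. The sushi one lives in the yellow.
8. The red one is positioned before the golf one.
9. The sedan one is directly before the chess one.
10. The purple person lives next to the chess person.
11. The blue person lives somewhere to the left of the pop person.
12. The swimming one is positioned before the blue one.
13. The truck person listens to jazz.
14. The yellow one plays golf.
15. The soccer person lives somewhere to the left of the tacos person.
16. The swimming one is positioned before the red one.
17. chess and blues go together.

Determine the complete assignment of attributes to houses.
Solution:

House | Music | Sport | Food | Vehicle | Color
----------------------------------------------
  1   | classical | swimming | curry | sedan | purple
  2   | blues | chess | pizza | coupe | red
  3   | jazz | golf | sushi | truck | yellow
  4   | rock | soccer | pasta | wagon | blue
  5   | pop | tennis | tacos | van | green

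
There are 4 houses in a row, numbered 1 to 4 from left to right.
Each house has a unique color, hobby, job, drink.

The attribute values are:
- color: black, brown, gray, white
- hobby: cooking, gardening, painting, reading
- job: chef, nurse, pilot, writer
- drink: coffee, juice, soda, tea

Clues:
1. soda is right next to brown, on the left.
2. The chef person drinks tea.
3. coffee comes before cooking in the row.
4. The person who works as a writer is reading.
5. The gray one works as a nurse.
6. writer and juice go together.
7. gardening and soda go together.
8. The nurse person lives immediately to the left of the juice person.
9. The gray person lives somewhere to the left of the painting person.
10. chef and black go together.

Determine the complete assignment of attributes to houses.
Solution:

House | Color | Hobby | Job | Drink
-----------------------------------
  1   | gray | gardening | nurse | soda
  2   | brown | reading | writer | juice
  3   | white | painting | pilot | coffee
  4   | black | cooking | chef | tea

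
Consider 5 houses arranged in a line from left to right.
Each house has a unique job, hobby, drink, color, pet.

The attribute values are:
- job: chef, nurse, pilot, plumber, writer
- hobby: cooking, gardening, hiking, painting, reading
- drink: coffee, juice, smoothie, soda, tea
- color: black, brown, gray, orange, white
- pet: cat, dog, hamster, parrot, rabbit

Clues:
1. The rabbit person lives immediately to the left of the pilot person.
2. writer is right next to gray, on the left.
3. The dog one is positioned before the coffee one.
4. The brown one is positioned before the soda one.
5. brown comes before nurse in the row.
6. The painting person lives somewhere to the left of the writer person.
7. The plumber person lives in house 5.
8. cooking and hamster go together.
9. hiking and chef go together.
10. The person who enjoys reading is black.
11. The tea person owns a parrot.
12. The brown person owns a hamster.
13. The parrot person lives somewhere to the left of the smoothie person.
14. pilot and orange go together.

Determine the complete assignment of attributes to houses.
Solution:

House | Job | Hobby | Drink | Color | Pet
-----------------------------------------
  1   | chef | hiking | juice | white | rabbit
  2   | pilot | painting | tea | orange | parrot
  3   | writer | cooking | smoothie | brown | hamster
  4   | nurse | gardening | soda | gray | dog
  5   | plumber | reading | coffee | black | cat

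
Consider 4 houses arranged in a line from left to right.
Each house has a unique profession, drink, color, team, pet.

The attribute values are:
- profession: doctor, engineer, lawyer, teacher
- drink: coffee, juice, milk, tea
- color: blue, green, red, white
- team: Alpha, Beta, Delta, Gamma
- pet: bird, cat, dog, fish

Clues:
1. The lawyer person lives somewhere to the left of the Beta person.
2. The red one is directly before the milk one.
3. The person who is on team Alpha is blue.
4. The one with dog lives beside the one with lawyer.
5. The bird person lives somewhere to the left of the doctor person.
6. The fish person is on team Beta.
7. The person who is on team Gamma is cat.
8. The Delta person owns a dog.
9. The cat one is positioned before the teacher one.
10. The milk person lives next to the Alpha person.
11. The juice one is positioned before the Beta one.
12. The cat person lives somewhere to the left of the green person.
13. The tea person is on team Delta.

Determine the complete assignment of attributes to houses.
Solution:

House | Profession | Drink | Color | Team | Pet
-----------------------------------------------
  1   | engineer | tea | red | Delta | dog
  2   | lawyer | milk | white | Gamma | cat
  3   | teacher | juice | blue | Alpha | bird
  4   | doctor | coffee | green | Beta | fish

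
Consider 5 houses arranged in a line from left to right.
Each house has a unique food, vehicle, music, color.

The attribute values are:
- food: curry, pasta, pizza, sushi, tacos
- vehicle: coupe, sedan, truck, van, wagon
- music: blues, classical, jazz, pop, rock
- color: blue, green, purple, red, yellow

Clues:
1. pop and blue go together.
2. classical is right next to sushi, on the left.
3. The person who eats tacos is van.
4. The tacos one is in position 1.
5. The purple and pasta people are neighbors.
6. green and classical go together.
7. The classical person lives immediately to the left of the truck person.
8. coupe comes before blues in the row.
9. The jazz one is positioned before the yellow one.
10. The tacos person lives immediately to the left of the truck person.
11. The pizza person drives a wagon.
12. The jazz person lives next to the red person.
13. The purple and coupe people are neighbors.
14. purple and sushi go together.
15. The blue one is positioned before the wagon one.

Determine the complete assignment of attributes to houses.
Solution:

House | Food | Vehicle | Music | Color
--------------------------------------
  1   | tacos | van | classical | green
  2   | sushi | truck | jazz | purple
  3   | pasta | coupe | rock | red
  4   | curry | sedan | pop | blue
  5   | pizza | wagon | blues | yellow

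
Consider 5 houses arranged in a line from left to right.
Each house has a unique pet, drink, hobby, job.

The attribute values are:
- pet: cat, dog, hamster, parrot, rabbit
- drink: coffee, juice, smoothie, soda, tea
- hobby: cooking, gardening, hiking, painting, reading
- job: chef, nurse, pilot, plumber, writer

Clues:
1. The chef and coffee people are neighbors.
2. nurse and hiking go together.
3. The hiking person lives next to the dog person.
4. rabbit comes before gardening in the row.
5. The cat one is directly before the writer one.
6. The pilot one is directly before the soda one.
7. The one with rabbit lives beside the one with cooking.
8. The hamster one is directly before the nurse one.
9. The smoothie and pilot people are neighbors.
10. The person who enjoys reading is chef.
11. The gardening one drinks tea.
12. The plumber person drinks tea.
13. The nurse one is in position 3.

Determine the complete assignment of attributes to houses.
Solution:

House | Pet | Drink | Hobby | Job
---------------------------------
  1   | rabbit | smoothie | reading | chef
  2   | hamster | coffee | cooking | pilot
  3   | cat | soda | hiking | nurse
  4   | dog | juice | painting | writer
  5   | parrot | tea | gardening | plumber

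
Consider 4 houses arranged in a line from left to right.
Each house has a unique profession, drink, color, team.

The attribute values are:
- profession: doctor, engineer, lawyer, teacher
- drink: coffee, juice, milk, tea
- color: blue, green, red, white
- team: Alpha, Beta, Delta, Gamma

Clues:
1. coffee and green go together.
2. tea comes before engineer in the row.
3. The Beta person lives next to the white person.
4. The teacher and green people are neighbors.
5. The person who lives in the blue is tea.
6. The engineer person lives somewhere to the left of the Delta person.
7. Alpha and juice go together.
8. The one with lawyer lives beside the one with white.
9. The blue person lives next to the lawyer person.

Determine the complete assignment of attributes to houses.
Solution:

House | Profession | Drink | Color | Team
-----------------------------------------
  1   | teacher | tea | blue | Gamma
  2   | lawyer | coffee | green | Beta
  3   | engineer | juice | white | Alpha
  4   | doctor | milk | red | Delta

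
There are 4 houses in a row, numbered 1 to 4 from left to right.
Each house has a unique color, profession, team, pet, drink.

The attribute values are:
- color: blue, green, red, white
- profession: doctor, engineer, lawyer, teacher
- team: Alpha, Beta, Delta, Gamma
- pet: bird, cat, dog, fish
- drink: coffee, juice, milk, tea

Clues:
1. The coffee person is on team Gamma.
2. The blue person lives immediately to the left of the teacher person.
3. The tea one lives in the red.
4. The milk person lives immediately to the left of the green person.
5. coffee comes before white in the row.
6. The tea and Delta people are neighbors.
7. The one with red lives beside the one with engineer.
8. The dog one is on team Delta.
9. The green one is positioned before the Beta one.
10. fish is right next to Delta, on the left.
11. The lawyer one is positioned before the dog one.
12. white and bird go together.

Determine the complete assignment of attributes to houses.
Solution:

House | Color | Profession | Team | Pet | Drink
-----------------------------------------------
  1   | red | lawyer | Alpha | fish | tea
  2   | blue | engineer | Delta | dog | milk
  3   | green | teacher | Gamma | cat | coffee
  4   | white | doctor | Beta | bird | juice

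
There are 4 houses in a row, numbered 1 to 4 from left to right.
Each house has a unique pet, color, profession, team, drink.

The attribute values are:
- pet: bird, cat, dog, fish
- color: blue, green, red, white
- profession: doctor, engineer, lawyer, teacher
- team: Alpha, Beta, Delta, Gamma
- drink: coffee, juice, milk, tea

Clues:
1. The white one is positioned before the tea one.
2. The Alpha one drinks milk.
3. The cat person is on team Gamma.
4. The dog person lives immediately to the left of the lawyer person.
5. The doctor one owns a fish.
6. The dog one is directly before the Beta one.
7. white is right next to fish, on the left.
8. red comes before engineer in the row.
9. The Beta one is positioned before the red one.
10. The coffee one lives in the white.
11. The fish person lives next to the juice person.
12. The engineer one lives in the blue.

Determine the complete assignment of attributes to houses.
Solution:

House | Pet | Color | Profession | Team | Drink
-----------------------------------------------
  1   | dog | green | teacher | Alpha | milk
  2   | bird | white | lawyer | Beta | coffee
  3   | fish | red | doctor | Delta | tea
  4   | cat | blue | engineer | Gamma | juice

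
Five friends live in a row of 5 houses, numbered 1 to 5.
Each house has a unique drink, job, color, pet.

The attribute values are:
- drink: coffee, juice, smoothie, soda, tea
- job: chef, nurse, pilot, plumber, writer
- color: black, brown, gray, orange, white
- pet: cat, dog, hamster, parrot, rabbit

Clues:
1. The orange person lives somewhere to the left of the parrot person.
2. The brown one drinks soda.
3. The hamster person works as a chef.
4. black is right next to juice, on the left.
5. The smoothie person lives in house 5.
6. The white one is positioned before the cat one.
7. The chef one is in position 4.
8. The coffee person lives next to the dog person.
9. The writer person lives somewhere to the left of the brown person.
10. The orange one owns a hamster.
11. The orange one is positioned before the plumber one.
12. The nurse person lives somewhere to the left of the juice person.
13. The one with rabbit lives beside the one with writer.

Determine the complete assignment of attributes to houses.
Solution:

House | Drink | Job | Color | Pet
---------------------------------
  1   | coffee | nurse | black | rabbit
  2   | juice | writer | white | dog
  3   | soda | pilot | brown | cat
  4   | tea | chef | orange | hamster
  5   | smoothie | plumber | gray | parrot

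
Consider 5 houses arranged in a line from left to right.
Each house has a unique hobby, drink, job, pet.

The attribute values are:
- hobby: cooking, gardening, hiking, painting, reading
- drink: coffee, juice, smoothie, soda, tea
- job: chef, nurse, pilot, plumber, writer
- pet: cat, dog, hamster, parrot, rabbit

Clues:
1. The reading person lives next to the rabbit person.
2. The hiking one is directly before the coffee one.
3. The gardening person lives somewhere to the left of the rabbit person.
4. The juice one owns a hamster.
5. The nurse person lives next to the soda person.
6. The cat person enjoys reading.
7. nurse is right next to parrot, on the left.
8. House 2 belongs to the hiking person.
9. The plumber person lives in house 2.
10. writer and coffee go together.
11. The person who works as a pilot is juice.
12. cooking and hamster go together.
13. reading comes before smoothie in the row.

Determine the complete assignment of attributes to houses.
Solution:

House | Hobby | Drink | Job | Pet
---------------------------------
  1   | gardening | tea | nurse | dog
  2   | hiking | soda | plumber | parrot
  3   | reading | coffee | writer | cat
  4   | painting | smoothie | chef | rabbit
  5   | cooking | juice | pilot | hamster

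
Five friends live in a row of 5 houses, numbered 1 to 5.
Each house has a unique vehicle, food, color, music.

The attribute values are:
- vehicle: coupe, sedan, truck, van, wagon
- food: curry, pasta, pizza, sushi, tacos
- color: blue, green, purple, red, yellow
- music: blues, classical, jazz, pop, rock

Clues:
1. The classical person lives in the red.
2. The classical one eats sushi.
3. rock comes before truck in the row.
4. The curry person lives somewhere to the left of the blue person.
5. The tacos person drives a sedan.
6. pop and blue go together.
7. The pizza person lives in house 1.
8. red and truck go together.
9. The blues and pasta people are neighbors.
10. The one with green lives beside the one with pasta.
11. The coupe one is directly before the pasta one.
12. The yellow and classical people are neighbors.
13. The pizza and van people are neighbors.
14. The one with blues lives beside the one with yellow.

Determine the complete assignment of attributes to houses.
Solution:

House | Vehicle | Food | Color | Music
--------------------------------------
  1   | coupe | pizza | green | blues
  2   | van | pasta | yellow | rock
  3   | truck | sushi | red | classical
  4   | wagon | curry | purple | jazz
  5   | sedan | tacos | blue | pop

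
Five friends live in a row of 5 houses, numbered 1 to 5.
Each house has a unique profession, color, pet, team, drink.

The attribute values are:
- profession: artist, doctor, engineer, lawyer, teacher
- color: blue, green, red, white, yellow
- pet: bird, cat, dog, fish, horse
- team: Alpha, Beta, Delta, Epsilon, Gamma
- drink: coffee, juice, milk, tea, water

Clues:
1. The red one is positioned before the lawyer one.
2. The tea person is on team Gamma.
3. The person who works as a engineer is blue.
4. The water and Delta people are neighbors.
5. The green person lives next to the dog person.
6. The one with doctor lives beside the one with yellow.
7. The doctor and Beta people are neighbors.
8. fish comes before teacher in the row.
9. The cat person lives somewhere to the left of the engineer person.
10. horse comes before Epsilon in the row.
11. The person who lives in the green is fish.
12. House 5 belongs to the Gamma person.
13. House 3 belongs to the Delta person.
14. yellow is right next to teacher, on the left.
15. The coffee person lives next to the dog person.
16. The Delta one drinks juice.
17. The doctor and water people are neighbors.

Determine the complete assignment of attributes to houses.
Solution:

House | Profession | Color | Pet | Team | Drink
-----------------------------------------------
  1   | doctor | green | fish | Alpha | coffee
  2   | artist | yellow | dog | Beta | water
  3   | teacher | red | horse | Delta | juice
  4   | lawyer | white | cat | Epsilon | milk
  5   | engineer | blue | bird | Gamma | tea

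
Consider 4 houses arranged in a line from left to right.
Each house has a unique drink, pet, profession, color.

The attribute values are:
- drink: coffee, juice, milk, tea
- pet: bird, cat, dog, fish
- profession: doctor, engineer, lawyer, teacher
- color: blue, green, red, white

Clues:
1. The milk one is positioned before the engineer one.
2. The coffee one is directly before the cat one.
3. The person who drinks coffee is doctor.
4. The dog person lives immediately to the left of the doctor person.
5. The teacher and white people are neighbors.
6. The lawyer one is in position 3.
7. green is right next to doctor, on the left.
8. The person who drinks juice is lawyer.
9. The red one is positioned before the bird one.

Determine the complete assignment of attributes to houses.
Solution:

House | Drink | Pet | Profession | Color
----------------------------------------
  1   | milk | dog | teacher | green
  2   | coffee | fish | doctor | white
  3   | juice | cat | lawyer | red
  4   | tea | bird | engineer | blue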